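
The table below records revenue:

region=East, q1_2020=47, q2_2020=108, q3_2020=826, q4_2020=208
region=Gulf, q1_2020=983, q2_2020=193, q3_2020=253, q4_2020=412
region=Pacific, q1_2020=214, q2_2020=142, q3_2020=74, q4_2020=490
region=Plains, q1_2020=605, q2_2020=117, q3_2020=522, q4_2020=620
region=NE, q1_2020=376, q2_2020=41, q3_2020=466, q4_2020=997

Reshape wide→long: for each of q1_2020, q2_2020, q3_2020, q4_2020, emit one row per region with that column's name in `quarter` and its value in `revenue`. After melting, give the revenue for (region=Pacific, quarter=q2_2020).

Unpivoting turns each (region, wide-column) pair into one long row.
The wide cell at row Pacific, column q2_2020 holds 142, so the long row (Pacific, q2_2020) has revenue=142.

142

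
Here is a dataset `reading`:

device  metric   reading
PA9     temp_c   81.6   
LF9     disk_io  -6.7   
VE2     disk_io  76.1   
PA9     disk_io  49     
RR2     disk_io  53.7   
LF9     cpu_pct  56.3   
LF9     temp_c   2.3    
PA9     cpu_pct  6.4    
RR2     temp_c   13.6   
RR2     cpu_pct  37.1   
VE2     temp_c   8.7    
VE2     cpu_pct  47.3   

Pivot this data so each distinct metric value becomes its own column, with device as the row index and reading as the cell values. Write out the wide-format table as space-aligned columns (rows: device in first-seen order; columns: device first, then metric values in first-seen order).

Columns: device plus the 3 distinct metric values (temp_c, disk_io, cpu_pct).
For example, row PA9 column temp_c takes reading=81.6 from the long row (PA9, temp_c).

device  temp_c  disk_io  cpu_pct
PA9     81.6    49       6.4    
LF9     2.3     -6.7     56.3   
VE2     8.7     76.1     47.3   
RR2     13.6    53.7     37.1   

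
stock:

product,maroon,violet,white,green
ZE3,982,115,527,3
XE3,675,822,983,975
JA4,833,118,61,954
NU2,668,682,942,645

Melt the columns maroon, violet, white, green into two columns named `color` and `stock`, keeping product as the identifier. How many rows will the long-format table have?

16

4 product values × 4 melted columns = 16 rows.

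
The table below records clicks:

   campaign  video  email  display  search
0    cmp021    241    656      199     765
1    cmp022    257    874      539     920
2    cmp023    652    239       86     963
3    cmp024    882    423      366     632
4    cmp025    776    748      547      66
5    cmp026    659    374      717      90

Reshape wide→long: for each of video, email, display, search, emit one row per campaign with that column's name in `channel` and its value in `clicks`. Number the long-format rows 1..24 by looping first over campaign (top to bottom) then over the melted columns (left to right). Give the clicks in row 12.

963

24 rows total (6 × 4). Row 12: index ⌊(12-1)/4⌋ = 2 into campaign → cmp023; (12-1) mod 4 = 3 into the melted columns → search.
So row 12 is (cmp023, search, 963); clicks = 963.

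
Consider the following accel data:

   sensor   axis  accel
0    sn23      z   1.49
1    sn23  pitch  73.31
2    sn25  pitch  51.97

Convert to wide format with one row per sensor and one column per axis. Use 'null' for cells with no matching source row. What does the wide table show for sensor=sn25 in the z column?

null

No long-format row has sensor=sn25 and axis=z, so the cell is null.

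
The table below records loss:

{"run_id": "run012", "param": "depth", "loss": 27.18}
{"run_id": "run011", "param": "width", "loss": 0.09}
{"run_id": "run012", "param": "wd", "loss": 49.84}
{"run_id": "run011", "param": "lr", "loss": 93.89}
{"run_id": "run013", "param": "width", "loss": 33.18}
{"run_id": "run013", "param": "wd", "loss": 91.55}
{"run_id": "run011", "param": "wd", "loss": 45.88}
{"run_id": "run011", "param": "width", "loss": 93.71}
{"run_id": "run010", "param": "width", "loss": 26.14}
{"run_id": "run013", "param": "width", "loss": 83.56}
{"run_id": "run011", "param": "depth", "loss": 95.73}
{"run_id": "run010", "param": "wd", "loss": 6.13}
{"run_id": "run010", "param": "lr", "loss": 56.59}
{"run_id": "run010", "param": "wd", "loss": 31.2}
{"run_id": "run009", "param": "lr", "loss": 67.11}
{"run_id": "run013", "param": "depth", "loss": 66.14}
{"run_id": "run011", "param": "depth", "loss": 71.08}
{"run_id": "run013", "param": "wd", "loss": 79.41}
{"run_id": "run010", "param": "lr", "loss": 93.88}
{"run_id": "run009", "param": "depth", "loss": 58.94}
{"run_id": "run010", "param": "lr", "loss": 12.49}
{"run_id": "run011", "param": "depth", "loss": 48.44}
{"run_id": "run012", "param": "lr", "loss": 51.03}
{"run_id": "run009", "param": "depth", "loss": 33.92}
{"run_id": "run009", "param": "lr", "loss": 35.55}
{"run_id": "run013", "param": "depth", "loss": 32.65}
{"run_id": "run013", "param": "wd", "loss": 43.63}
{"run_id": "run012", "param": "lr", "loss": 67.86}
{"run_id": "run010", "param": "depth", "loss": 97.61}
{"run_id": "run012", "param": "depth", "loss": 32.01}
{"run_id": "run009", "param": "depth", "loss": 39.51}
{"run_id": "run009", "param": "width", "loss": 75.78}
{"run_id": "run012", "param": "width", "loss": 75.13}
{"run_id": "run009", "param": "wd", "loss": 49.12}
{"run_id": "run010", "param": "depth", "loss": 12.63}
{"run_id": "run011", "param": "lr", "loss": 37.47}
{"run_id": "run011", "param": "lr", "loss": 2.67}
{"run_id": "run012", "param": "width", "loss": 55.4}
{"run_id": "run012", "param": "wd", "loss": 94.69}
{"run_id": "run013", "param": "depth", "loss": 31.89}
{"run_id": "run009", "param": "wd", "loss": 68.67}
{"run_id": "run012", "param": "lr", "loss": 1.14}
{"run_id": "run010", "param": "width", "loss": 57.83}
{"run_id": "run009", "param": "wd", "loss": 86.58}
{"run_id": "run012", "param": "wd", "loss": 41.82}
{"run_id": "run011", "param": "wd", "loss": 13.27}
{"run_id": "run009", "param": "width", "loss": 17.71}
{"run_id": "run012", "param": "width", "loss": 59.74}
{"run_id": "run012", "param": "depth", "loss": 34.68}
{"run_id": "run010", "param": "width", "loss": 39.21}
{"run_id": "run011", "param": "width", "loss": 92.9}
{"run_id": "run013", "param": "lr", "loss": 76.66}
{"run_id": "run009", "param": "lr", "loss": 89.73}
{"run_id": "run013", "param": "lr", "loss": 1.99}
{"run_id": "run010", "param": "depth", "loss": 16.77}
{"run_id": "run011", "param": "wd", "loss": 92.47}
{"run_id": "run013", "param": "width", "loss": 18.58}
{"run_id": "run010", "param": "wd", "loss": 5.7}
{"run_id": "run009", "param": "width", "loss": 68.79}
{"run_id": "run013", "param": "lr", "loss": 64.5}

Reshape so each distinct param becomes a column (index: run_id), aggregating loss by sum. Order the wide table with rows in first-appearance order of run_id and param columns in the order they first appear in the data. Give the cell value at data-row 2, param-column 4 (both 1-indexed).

134.03

With rows in first-appearance order of run_id, row 2 is run_id=run011. param columns in first-appearance order: depth, width, wd, lr; column 4 is lr.
Long rows with run_id=run011, param=lr: 93.89 + 37.47 + 2.67 = 134.03.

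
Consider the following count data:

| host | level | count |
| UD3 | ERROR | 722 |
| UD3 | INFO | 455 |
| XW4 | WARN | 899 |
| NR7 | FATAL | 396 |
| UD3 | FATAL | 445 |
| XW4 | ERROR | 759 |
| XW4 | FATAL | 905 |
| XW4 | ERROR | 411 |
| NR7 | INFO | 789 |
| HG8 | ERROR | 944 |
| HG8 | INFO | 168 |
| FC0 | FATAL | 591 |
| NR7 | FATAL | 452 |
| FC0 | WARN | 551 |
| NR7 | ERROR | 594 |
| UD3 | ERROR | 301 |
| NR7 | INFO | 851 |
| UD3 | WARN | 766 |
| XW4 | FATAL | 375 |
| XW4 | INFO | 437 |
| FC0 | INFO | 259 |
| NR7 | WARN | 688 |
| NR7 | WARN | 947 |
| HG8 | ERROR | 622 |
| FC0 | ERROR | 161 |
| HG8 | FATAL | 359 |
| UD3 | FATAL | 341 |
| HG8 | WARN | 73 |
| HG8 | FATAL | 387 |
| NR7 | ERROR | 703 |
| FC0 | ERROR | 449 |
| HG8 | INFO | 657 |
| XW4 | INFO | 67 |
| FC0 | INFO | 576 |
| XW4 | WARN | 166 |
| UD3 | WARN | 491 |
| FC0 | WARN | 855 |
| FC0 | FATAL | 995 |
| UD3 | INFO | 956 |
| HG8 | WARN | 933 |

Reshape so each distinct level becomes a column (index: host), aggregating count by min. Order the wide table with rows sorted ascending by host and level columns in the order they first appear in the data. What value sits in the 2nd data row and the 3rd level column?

With rows sorted ascending by host, row 2 is host=HG8. level columns in first-appearance order: ERROR, INFO, WARN, FATAL; column 3 is WARN.
Long rows with host=HG8, level=WARN: min(73, 933) = 73.

73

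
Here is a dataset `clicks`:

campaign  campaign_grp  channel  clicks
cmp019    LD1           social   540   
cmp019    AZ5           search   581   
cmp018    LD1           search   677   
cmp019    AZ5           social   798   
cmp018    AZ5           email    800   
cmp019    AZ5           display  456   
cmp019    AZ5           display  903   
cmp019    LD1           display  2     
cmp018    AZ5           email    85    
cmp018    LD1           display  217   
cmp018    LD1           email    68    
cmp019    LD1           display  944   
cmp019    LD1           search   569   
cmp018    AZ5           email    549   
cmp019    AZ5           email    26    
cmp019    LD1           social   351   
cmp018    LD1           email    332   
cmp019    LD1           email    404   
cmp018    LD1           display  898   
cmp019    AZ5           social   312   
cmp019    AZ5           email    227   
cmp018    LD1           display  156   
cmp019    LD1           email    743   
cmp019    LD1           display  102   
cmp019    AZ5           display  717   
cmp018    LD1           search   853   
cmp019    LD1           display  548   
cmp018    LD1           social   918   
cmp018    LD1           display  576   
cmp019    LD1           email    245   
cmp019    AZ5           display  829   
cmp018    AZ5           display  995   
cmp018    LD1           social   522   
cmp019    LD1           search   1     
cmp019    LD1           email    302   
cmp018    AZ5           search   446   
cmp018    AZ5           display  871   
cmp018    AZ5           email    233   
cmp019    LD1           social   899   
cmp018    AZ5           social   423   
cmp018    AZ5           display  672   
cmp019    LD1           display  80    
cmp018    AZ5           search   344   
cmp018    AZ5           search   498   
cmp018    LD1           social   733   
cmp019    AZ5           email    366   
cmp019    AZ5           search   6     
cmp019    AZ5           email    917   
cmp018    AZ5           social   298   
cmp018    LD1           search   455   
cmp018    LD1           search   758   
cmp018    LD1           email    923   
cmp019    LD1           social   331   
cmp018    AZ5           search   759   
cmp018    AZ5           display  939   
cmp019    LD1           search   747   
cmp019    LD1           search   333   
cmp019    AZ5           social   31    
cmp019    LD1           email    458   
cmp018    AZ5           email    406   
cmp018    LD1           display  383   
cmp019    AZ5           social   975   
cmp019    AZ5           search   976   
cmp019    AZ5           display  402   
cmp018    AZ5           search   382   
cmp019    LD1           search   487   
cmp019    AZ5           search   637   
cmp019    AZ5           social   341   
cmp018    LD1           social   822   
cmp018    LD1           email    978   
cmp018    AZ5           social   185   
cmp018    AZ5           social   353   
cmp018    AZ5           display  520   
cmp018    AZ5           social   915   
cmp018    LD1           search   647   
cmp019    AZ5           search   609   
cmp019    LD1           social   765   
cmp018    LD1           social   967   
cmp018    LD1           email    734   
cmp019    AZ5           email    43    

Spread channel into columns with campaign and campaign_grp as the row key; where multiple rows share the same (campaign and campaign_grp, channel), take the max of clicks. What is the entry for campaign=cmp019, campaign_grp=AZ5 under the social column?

Rows with campaign=cmp019, campaign_grp=AZ5 and channel=social: clicks values are 798, 312, 31, 975, 341.
max(798, 312, 31, 975, 341) = 975.

975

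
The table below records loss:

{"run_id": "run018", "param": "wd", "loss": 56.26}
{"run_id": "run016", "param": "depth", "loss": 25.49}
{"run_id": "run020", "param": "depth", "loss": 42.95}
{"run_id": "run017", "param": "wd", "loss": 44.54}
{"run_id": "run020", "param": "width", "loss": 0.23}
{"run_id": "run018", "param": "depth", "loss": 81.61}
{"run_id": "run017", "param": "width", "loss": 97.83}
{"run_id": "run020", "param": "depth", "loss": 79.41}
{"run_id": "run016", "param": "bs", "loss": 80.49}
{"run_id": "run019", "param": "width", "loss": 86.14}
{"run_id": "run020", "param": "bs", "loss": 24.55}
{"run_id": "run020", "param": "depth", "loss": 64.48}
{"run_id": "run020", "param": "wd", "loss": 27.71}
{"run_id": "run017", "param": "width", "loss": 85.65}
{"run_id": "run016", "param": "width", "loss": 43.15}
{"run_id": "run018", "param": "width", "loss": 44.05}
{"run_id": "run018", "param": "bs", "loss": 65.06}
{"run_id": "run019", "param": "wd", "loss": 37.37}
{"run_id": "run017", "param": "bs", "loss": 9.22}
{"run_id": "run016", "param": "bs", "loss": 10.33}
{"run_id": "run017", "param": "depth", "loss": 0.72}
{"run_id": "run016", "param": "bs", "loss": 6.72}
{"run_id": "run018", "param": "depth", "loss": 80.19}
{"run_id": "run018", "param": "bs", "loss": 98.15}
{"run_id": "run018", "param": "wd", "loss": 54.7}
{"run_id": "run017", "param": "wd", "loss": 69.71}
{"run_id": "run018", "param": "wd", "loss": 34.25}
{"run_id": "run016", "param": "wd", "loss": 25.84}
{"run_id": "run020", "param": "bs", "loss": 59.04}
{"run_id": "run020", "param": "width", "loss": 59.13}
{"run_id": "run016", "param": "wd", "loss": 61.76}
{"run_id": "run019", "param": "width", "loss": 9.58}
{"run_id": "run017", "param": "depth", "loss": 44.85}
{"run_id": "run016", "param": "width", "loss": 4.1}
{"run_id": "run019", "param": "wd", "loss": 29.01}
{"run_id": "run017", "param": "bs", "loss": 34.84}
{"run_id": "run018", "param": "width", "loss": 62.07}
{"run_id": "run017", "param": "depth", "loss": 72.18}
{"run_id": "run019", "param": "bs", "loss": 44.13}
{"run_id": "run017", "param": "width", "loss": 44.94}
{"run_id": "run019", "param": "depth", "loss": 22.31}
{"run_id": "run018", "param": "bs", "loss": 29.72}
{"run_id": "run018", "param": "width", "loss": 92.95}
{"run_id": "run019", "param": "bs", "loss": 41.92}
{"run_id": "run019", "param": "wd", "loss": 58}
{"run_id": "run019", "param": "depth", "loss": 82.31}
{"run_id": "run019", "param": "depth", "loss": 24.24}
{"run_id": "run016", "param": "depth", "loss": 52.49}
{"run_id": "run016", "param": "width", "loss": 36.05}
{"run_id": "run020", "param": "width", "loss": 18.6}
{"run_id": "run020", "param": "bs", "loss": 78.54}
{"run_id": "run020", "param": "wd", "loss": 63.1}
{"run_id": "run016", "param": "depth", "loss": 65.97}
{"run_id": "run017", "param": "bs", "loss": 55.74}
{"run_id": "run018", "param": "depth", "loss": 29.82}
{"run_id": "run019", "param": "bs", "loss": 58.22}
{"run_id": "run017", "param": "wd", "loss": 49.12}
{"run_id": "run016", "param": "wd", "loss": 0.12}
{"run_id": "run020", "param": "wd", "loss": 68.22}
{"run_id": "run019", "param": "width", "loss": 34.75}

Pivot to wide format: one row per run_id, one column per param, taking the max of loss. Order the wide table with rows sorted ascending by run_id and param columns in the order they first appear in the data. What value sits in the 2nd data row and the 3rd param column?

97.83

With rows sorted ascending by run_id, row 2 is run_id=run017. param columns in first-appearance order: wd, depth, width, bs; column 3 is width.
Long rows with run_id=run017, param=width: max(97.83, 85.65, 44.94) = 97.83.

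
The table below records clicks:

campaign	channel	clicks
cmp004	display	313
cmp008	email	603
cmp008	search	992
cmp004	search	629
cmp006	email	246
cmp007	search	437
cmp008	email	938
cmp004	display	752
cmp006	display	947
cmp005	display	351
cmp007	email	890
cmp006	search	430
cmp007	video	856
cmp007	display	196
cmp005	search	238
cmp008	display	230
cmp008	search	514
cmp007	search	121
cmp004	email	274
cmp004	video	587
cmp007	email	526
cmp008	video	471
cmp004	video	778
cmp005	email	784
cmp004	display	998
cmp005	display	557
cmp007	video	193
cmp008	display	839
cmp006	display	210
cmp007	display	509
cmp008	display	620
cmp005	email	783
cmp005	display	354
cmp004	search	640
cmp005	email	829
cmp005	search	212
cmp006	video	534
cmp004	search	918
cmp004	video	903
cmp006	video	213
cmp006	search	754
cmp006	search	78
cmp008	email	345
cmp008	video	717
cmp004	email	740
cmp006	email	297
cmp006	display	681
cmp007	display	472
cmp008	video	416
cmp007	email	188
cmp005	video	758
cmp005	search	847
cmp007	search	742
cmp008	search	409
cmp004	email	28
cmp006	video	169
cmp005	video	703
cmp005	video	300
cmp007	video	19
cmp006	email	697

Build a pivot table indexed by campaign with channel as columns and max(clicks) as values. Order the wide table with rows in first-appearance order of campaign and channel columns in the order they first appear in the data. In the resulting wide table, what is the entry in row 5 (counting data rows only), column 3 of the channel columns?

847

With rows in first-appearance order of campaign, row 5 is campaign=cmp005. channel columns in first-appearance order: display, email, search, video; column 3 is search.
Long rows with campaign=cmp005, channel=search: max(238, 212, 847) = 847.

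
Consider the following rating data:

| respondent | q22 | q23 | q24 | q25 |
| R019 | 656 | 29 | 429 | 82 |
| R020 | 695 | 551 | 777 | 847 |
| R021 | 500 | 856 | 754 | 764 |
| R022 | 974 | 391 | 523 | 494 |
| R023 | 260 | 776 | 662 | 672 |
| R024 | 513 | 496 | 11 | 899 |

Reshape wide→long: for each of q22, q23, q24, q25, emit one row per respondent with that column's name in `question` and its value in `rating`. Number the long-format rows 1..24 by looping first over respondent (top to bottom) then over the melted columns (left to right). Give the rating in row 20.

672

24 rows total (6 × 4). Row 20: index ⌊(20-1)/4⌋ = 4 into respondent → R023; (20-1) mod 4 = 3 into the melted columns → q25.
So row 20 is (R023, q25, 672); rating = 672.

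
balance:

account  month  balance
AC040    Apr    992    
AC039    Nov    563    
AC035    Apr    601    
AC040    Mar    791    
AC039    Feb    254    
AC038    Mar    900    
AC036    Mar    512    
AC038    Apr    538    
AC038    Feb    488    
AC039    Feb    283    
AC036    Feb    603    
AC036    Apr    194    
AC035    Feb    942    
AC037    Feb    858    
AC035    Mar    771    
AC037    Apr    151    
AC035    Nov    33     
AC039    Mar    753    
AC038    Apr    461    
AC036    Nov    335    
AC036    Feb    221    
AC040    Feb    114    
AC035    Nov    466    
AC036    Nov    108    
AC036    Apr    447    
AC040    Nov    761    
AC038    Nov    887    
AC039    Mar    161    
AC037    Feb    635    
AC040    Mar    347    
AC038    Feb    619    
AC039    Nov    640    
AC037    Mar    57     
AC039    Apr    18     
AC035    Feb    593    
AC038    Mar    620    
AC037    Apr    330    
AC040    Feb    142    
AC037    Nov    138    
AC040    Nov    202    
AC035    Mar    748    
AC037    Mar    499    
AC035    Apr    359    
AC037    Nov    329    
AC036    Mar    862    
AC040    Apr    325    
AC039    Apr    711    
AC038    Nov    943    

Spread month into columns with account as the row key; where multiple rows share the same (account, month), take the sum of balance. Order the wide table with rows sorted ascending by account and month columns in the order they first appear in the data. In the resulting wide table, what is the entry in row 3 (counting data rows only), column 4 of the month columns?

1493

With rows sorted ascending by account, row 3 is account=AC037. month columns in first-appearance order: Apr, Nov, Mar, Feb; column 4 is Feb.
Long rows with account=AC037, month=Feb: 858 + 635 = 1493.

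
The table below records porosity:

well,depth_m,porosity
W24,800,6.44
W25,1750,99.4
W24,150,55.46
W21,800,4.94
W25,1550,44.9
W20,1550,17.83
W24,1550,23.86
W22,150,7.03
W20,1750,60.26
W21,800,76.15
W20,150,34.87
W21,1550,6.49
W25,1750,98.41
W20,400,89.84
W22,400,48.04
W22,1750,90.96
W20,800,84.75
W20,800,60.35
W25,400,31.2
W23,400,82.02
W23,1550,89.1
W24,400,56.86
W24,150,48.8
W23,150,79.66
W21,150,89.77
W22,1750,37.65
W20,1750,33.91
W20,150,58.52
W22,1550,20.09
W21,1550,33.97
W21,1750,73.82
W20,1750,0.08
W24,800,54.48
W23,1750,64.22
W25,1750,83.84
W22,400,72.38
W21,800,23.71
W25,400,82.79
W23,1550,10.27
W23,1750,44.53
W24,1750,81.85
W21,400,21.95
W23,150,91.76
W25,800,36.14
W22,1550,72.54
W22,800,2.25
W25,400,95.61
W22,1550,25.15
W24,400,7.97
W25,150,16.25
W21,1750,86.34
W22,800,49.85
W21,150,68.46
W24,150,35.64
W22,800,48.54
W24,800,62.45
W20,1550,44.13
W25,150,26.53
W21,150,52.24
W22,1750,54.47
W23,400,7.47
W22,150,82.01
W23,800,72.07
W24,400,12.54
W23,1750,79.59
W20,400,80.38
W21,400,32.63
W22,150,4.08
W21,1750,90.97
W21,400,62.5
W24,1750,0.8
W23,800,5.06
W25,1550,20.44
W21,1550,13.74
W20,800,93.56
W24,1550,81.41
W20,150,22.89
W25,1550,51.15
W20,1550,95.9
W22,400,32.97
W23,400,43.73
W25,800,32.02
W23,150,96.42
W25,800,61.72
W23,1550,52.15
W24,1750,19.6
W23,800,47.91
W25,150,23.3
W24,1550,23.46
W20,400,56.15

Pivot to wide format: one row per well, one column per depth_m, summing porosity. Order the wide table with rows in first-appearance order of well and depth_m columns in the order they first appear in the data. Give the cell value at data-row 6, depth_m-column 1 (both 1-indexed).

125.04

With rows in first-appearance order of well, row 6 is well=W23. depth_m columns in first-appearance order: 800, 1750, 150, 1550, 400; column 1 is 800.
Long rows with well=W23, depth_m=800: 72.07 + 5.06 + 47.91 = 125.04.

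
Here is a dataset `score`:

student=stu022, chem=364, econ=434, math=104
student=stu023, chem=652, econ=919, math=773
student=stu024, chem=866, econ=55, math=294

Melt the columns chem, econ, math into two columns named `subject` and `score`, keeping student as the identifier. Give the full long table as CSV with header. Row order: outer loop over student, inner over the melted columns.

student,subject,score
stu022,chem,364
stu022,econ,434
stu022,math,104
stu023,chem,652
stu023,econ,919
stu023,math,773
stu024,chem,866
stu024,econ,55
stu024,math,294

Each (student, column) pair becomes one row: 3 × 3 = 9 rows.
For example, (stu022, chem) → score=364.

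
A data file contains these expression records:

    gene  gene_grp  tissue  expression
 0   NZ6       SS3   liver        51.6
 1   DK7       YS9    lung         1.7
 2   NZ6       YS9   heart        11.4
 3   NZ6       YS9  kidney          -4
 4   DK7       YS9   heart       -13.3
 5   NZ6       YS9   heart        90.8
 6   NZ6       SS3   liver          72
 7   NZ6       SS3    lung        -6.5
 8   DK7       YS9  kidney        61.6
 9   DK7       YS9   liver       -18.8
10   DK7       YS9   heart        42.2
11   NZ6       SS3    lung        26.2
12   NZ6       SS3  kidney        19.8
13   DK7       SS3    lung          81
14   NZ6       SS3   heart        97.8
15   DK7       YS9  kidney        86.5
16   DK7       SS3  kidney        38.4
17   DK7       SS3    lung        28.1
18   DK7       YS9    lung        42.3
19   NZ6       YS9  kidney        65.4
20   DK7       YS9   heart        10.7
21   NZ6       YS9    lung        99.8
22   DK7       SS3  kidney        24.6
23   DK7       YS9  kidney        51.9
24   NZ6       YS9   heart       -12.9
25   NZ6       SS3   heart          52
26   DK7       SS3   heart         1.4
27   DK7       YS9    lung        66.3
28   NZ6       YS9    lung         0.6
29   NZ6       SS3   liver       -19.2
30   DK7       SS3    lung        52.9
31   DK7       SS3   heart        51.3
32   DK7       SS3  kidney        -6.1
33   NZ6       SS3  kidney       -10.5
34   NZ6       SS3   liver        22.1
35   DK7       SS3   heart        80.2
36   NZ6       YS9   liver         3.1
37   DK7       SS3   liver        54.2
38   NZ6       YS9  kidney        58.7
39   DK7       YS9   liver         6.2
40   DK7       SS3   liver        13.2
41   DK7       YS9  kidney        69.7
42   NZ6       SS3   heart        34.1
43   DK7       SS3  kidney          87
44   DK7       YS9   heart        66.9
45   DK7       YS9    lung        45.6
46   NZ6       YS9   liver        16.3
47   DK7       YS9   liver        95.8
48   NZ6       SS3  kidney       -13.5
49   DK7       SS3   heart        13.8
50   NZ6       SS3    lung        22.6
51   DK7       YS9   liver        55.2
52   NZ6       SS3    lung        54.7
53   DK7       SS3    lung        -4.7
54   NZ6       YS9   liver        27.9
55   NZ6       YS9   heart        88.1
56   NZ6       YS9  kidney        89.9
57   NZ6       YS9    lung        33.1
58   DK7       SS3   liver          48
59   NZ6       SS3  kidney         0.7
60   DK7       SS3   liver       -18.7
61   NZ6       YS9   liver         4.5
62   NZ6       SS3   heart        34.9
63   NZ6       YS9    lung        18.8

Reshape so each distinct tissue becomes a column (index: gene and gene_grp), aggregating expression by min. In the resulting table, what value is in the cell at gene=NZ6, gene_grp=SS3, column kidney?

Rows with gene=NZ6, gene_grp=SS3 and tissue=kidney: expression values are 19.8, -10.5, -13.5, 0.7.
min(19.8, -10.5, -13.5, 0.7) = -13.5.

-13.5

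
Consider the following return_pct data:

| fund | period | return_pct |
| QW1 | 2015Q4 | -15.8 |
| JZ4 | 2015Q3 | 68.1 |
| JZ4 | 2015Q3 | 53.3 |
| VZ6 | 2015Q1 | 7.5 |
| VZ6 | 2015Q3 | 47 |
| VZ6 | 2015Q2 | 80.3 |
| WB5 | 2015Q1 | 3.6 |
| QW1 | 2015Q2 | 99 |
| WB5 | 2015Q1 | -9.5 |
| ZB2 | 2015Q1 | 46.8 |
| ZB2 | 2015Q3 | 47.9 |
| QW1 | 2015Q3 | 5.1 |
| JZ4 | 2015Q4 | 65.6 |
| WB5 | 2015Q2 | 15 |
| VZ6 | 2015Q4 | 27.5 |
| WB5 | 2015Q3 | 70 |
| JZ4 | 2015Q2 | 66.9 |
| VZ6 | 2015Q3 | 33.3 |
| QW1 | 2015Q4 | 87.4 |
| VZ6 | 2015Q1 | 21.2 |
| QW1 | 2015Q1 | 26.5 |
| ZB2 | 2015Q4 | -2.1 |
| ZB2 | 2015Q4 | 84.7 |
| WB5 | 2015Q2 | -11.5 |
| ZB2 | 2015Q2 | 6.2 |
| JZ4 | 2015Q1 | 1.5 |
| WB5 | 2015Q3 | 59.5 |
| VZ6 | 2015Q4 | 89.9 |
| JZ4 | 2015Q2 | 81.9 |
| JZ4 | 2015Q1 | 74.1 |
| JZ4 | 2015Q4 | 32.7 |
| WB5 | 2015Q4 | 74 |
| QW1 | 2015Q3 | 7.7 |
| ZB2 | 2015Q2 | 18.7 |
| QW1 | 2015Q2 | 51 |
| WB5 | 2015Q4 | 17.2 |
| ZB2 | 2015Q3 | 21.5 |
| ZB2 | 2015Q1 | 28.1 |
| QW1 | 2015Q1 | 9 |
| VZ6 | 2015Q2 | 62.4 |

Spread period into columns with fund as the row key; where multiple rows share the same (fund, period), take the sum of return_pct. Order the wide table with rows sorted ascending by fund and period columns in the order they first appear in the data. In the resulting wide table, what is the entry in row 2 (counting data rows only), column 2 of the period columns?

With rows sorted ascending by fund, row 2 is fund=QW1. period columns in first-appearance order: 2015Q4, 2015Q3, 2015Q1, 2015Q2; column 2 is 2015Q3.
Long rows with fund=QW1, period=2015Q3: 5.1 + 7.7 = 12.8.

12.8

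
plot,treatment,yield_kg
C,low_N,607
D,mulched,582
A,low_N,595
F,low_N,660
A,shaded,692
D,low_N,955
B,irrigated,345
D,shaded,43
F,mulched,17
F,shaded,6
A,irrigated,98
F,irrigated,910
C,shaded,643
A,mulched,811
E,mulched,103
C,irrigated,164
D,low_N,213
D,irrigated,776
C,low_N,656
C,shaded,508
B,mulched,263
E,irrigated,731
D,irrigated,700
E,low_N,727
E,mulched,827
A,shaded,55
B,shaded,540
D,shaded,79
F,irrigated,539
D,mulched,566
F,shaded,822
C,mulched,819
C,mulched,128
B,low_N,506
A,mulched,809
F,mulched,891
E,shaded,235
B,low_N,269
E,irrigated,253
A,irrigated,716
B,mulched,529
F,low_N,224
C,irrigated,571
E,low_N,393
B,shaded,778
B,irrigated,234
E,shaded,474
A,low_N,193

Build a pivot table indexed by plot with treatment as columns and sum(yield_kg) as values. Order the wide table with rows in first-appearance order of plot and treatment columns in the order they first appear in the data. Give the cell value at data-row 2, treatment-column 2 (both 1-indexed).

1148

With rows in first-appearance order of plot, row 2 is plot=D. treatment columns in first-appearance order: low_N, mulched, shaded, irrigated; column 2 is mulched.
Long rows with plot=D, treatment=mulched: 582 + 566 = 1148.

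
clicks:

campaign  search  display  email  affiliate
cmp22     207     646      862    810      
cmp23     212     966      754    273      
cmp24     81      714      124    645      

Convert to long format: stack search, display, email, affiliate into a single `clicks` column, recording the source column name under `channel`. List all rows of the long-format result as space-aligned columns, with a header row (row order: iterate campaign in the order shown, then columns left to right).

campaign  channel    clicks
cmp22     search     207   
cmp22     display    646   
cmp22     email      862   
cmp22     affiliate  810   
cmp23     search     212   
cmp23     display    966   
cmp23     email      754   
cmp23     affiliate  273   
cmp24     search     81    
cmp24     display    714   
cmp24     email      124   
cmp24     affiliate  645   

Each (campaign, column) pair becomes one row: 3 × 4 = 12 rows.
For example, (cmp22, search) → clicks=207.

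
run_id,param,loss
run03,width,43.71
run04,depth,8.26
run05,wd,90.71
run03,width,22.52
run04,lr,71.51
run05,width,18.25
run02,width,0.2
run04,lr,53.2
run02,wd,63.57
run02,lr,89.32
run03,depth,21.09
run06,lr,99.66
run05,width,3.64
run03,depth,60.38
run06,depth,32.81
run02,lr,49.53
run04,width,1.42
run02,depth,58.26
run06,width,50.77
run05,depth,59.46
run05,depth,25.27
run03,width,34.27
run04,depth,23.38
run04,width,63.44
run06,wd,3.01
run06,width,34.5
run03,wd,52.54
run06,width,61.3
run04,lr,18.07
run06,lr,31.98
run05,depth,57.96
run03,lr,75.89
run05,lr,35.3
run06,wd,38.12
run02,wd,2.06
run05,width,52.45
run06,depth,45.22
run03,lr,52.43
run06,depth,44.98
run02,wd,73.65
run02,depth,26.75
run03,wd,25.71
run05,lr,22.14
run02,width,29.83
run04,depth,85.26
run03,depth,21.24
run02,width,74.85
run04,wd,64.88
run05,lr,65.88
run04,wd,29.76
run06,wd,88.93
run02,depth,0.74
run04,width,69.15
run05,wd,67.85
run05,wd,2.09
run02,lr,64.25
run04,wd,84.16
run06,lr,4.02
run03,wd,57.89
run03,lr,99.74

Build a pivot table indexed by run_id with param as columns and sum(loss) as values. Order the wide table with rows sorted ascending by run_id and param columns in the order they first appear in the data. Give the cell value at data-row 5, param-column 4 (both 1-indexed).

135.66

With rows sorted ascending by run_id, row 5 is run_id=run06. param columns in first-appearance order: width, depth, wd, lr; column 4 is lr.
Long rows with run_id=run06, param=lr: 99.66 + 31.98 + 4.02 = 135.66.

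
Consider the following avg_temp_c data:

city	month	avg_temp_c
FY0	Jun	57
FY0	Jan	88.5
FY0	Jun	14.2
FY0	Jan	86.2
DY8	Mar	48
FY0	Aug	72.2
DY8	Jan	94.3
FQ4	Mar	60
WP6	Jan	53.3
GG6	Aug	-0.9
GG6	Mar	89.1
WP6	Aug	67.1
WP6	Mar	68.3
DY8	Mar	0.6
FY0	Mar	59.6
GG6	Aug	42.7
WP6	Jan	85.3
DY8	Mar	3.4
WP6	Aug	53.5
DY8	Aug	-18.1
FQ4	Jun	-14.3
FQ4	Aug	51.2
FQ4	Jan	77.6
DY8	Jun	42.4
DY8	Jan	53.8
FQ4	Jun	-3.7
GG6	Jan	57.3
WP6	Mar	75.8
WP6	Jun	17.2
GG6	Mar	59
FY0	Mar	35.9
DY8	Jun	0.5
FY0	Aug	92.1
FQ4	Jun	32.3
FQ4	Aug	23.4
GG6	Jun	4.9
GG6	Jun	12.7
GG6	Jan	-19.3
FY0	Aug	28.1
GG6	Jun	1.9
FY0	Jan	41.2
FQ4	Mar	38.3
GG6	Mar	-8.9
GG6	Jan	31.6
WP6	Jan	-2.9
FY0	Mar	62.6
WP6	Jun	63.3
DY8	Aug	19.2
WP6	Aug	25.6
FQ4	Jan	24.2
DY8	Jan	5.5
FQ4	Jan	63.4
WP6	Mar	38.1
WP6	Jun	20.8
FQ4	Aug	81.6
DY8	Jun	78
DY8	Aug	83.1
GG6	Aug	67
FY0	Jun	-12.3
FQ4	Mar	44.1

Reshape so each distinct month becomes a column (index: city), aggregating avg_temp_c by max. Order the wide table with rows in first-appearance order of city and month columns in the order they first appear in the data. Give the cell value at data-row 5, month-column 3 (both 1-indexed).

89.1

With rows in first-appearance order of city, row 5 is city=GG6. month columns in first-appearance order: Jun, Jan, Mar, Aug; column 3 is Mar.
Long rows with city=GG6, month=Mar: max(89.1, 59, -8.9) = 89.1.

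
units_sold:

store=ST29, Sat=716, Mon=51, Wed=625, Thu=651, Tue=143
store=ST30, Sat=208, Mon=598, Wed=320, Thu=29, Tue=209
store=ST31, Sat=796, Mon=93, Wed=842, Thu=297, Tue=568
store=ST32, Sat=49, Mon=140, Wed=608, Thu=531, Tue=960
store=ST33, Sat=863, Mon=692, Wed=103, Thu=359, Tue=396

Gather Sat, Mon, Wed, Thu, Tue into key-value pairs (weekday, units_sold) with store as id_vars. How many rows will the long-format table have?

5 store values × 5 melted columns = 25 rows.

25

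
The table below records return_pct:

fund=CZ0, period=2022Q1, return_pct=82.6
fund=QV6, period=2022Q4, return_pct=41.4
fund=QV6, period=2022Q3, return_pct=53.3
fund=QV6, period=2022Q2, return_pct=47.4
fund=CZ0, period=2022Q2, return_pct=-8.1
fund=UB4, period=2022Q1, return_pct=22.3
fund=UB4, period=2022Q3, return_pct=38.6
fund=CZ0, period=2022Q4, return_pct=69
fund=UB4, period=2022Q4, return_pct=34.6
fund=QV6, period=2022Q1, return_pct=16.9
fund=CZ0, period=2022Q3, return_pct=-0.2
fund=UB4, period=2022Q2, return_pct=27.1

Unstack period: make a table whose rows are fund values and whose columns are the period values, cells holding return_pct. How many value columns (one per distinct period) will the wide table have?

4

4 distinct period values: 2022Q1, 2022Q2, 2022Q3, 2022Q4.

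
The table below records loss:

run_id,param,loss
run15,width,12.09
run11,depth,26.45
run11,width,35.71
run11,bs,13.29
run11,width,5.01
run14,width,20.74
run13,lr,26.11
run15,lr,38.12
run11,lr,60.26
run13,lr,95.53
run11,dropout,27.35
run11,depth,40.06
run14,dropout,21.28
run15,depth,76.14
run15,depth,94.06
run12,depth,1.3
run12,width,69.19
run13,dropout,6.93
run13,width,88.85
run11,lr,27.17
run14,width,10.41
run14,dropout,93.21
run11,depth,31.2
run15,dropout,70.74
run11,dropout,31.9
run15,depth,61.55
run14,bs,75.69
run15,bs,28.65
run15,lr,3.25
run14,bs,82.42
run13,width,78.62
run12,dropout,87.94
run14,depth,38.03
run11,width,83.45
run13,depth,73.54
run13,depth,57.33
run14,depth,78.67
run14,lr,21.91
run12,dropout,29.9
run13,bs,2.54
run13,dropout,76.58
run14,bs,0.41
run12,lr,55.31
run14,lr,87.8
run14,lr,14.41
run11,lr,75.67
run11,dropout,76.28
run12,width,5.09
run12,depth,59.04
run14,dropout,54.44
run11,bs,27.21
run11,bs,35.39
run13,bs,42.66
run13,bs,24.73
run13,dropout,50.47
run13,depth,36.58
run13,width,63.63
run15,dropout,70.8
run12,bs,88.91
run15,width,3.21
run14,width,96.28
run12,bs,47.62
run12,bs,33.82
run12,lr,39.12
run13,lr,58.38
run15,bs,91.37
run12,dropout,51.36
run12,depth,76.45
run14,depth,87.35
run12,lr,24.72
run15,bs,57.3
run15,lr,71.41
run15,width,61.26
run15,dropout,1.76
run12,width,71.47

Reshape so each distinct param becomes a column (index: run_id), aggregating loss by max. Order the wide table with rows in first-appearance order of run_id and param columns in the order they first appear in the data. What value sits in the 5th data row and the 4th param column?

With rows in first-appearance order of run_id, row 5 is run_id=run12. param columns in first-appearance order: width, depth, bs, lr, dropout; column 4 is lr.
Long rows with run_id=run12, param=lr: max(55.31, 39.12, 24.72) = 55.31.

55.31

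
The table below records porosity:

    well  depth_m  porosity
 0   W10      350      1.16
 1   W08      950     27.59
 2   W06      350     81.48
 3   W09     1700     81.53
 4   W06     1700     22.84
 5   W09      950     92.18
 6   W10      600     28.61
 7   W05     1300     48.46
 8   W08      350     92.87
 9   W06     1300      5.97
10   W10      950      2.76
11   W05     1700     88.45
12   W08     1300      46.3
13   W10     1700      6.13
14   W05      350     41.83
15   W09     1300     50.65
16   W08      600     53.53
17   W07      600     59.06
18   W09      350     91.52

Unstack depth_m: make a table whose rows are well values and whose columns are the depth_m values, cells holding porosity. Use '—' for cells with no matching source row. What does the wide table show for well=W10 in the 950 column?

2.76

The long row with well=W10, depth_m=950 has porosity=2.76.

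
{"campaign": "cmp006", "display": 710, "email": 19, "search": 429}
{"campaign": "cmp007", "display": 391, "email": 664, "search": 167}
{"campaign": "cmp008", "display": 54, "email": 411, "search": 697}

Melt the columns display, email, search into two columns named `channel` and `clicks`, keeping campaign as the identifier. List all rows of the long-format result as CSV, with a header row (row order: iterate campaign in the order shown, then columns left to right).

Each (campaign, column) pair becomes one row: 3 × 3 = 9 rows.
For example, (cmp006, display) → clicks=710.

campaign,channel,clicks
cmp006,display,710
cmp006,email,19
cmp006,search,429
cmp007,display,391
cmp007,email,664
cmp007,search,167
cmp008,display,54
cmp008,email,411
cmp008,search,697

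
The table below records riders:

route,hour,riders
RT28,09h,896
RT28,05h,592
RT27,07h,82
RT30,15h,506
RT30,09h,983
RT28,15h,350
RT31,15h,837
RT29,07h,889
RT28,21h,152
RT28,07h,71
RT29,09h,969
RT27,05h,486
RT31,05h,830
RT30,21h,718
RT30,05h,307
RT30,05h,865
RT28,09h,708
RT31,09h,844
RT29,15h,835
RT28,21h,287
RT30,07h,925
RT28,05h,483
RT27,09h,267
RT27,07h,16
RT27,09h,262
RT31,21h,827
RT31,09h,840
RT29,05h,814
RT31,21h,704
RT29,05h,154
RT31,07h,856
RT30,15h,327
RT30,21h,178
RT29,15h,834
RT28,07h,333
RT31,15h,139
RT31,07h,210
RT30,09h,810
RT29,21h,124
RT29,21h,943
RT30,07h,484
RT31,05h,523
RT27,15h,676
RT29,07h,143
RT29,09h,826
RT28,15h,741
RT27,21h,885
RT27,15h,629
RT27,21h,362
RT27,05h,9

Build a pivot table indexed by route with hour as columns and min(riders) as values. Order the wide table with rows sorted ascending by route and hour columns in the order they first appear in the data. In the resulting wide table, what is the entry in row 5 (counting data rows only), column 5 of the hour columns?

704

With rows sorted ascending by route, row 5 is route=RT31. hour columns in first-appearance order: 09h, 05h, 07h, 15h, 21h; column 5 is 21h.
Long rows with route=RT31, hour=21h: min(827, 704) = 704.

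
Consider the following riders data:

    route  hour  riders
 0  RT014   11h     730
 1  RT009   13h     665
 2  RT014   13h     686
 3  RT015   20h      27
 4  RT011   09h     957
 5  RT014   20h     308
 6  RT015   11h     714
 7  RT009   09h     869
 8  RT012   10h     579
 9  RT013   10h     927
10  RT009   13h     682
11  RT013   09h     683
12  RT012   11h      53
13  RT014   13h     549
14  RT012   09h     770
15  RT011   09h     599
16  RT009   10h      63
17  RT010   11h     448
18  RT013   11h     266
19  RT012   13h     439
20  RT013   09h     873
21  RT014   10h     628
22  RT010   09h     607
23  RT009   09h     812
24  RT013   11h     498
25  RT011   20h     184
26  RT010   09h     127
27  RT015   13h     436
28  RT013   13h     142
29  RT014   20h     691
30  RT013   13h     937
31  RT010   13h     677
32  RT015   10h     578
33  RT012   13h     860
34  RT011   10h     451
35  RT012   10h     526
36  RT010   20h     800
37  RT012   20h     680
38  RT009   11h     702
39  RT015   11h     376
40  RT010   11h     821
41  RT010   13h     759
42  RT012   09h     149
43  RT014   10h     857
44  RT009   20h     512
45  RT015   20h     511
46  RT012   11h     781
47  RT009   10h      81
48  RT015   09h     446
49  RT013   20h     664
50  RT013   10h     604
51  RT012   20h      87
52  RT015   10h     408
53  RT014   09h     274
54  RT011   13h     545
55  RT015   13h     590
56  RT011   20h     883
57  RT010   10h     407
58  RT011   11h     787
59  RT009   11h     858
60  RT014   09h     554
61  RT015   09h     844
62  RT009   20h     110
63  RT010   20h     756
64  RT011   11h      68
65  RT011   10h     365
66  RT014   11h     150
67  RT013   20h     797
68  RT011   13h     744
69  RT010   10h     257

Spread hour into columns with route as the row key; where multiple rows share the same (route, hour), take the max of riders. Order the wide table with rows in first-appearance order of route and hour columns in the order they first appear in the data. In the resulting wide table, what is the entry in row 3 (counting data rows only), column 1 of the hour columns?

714

With rows in first-appearance order of route, row 3 is route=RT015. hour columns in first-appearance order: 11h, 13h, 20h, 09h, 10h; column 1 is 11h.
Long rows with route=RT015, hour=11h: max(714, 376) = 714.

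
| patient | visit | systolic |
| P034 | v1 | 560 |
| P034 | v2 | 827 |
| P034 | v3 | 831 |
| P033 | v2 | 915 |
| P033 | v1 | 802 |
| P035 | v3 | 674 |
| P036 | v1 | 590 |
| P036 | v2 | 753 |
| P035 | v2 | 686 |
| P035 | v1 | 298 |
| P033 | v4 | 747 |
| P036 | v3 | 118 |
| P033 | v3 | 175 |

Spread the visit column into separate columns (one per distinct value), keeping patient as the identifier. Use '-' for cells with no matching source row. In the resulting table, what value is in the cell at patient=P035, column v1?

298

The long row with patient=P035, visit=v1 has systolic=298.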